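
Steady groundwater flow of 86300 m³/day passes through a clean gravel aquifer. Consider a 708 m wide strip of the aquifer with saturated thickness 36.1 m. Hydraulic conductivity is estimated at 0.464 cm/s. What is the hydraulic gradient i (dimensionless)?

Convert K: 0.464 cm/s × 864 = 400.9 m/day.
Cross-sectional area A = 708 × 36.1 = 25559 m².
From Q = K·A·i, i = Q / (K·A) = 86300 / (400.9 × 25559) = 0.008422.

0.00842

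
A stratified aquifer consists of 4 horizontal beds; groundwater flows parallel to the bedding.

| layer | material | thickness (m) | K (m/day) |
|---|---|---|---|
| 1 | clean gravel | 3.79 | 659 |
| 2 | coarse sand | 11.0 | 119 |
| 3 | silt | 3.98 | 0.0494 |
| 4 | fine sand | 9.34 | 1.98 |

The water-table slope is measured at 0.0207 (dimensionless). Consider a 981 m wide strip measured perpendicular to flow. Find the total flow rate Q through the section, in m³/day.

Flow is parallel to layering, so each bed carries its own Darcy discharge and the transmissivities add.
Σ(K_i·b_i) = 659×3.79 + 119×11.0 + 0.0494×3.98 + 1.98×9.34 = 3825 m²/day.
Hydraulic gradient i = 0.0207.
Q = Σ(K_i·b_i) · W · i = 3825 × 981 × 0.02070 = 77679 m³/day.

77700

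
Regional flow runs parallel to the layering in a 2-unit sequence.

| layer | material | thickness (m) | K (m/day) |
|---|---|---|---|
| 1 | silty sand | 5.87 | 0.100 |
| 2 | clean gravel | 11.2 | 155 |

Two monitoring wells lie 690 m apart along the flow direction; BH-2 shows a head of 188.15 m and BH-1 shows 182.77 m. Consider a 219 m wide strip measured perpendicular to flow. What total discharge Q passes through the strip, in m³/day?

2970

Flow is parallel to layering, so each bed carries its own Darcy discharge and the transmissivities add.
Σ(K_i·b_i) = 0.100×5.87 + 155×11.2 = 1737 m²/day.
Hydraulic gradient i = (188.15 − 182.77) / 690 = 5.38 / 690 = 0.007797.
Q = Σ(K_i·b_i) · W · i = 1737 × 219 × 0.007797 = 2965 m³/day.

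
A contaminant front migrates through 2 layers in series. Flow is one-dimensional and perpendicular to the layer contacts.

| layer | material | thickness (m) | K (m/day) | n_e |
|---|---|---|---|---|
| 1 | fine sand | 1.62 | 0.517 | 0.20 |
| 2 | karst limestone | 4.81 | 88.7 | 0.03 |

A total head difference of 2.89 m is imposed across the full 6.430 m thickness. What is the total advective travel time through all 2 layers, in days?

0.517

With flow normal to the layers, continuity requires the same specific discharge q through every layer.
Σ(b_i/K_i) = 1.62/0.517 + 4.81/88.7 = 3.188 d.
q = Δh / Σ(b_i/K_i) = 2.89 / 3.188 = 0.9066 m/day.
In each layer the seepage velocity is v_i = q/n_i, so the layer transit time is t_i = b_i·n_i / q:
  layer 1 (fine sand): t_1 = 1.62 × 0.20 / 0.9066 = 0.3574 d
  layer 2 (karst limestone): t_2 = 4.81 × 0.03 / 0.9066 = 0.1592 d
Total t = Σ t_i = 0.5165 days.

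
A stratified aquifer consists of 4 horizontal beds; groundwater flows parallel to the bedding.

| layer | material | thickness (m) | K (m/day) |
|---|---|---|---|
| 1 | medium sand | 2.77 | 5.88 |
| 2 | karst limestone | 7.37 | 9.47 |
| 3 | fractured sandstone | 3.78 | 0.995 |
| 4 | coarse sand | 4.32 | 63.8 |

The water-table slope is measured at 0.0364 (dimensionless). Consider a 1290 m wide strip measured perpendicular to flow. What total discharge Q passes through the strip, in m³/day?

Flow is parallel to layering, so each bed carries its own Darcy discharge and the transmissivities add.
Σ(K_i·b_i) = 5.88×2.77 + 9.47×7.37 + 0.995×3.78 + 63.8×4.32 = 365.5 m²/day.
Hydraulic gradient i = 0.0364.
Q = Σ(K_i·b_i) · W · i = 365.5 × 1290 × 0.03640 = 17160 m³/day.

17200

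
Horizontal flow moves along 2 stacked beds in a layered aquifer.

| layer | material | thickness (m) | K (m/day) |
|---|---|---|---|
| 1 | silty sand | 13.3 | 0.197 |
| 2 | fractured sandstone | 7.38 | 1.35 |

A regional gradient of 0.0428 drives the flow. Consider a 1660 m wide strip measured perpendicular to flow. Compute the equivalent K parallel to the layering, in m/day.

Flow is parallel to layering, so each bed carries its own Darcy discharge and the transmissivities add.
Σ(K_i·b_i) = 0.197×13.3 + 1.35×7.38 = 12.58 m²/day.
Total thickness b = 20.68 m, so K_eq = Σ(K_i·b_i)/b = 0.6085 m/day.

0.608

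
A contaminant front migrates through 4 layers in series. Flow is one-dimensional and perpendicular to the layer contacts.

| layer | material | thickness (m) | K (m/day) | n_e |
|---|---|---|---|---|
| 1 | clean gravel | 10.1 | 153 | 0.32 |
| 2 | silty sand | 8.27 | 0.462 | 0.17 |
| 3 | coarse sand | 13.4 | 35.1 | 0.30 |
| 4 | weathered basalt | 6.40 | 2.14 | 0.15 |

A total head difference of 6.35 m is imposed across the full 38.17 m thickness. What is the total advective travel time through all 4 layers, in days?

32.3

With flow normal to the layers, continuity requires the same specific discharge q through every layer.
Σ(b_i/K_i) = 10.1/153 + 8.27/0.462 + 13.4/35.1 + 6.40/2.14 = 21.34 d.
q = Δh / Σ(b_i/K_i) = 6.35 / 21.34 = 0.2976 m/day.
In each layer the seepage velocity is v_i = q/n_i, so the layer transit time is t_i = b_i·n_i / q:
  layer 1 (clean gravel): t_1 = 10.1 × 0.32 / 0.2976 = 10.86 d
  layer 2 (silty sand): t_2 = 8.27 × 0.17 / 0.2976 = 4.724 d
  layer 3 (coarse sand): t_3 = 13.4 × 0.30 / 0.2976 = 13.51 d
  layer 4 (weathered basalt): t_4 = 6.40 × 0.15 / 0.2976 = 3.226 d
Total t = Σ t_i = 32.32 days.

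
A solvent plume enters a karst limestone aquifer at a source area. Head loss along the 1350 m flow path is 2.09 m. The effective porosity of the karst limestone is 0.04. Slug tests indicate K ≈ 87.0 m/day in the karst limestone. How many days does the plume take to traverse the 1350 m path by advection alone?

401

Hydraulic gradient i = Δh / L = 2.09 / 1350 = 0.001548.
Darcy flux q = K · i = 87.00 × 0.001548 = 0.1347 m/day.
Seepage velocity v = q / n_e = 0.1347 / 0.04 = 3.367 m/day.
Travel time t = L / v = 1350 / 3.367 = 400.9 days.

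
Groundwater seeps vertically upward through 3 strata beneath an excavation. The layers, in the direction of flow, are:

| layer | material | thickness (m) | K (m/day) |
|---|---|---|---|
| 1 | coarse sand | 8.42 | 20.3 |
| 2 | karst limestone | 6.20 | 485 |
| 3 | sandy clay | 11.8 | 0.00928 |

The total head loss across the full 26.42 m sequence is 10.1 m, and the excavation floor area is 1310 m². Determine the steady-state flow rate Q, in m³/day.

10.4

Flow is perpendicular to layering, so the layers act in series and the equivalent K is the thickness-weighted harmonic mean.
Total thickness L = 8.42 + 6.20 + 11.8 = 26.42 m.
Σ(b_i/K_i) = 8.42/20.3 + 6.20/485 + 11.8/0.00928 = 1272 d.
K_eq = L / Σ(b_i/K_i) = 26.42 / 1272 = 0.02077 m/day.
Q = K_eq · A · (Δh/L) = 0.02077 × 1310 × (10.1/26.42) = 10.40 m³/day.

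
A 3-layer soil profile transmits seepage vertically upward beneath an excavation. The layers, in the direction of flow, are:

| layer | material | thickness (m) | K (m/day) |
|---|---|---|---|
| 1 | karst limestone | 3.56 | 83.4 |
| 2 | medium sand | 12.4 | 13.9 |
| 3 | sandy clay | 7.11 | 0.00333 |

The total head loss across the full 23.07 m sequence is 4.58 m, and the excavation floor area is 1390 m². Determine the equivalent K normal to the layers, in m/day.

Flow is perpendicular to layering, so the layers act in series and the equivalent K is the thickness-weighted harmonic mean.
Total thickness L = 3.56 + 12.4 + 7.11 = 23.07 m.
Σ(b_i/K_i) = 3.56/83.4 + 12.4/13.9 + 7.11/0.00333 = 2136 d.
K_eq = L / Σ(b_i/K_i) = 23.07 / 2136 = 0.01080 m/day.

0.0108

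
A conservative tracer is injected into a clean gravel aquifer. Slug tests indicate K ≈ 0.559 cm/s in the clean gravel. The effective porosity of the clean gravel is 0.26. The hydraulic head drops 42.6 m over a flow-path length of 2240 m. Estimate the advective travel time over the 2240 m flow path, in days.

Convert K: 0.559 cm/s × 864 = 483.0 m/day.
Hydraulic gradient i = Δh / L = 42.6 / 2240 = 0.01902.
Darcy flux q = K · i = 483.0 × 0.01902 = 9.185 m/day.
Seepage velocity v = q / n_e = 9.185 / 0.26 = 35.33 m/day.
Travel time t = L / v = 2240 / 35.33 = 63.41 days.

63.4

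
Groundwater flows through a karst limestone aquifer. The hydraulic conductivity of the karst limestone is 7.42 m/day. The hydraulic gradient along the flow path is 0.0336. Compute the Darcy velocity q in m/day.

0.249

Hydraulic gradient i = 0.0336.
Specific discharge q = K · i = 7.420 × 0.03360 = 0.2493 m/day.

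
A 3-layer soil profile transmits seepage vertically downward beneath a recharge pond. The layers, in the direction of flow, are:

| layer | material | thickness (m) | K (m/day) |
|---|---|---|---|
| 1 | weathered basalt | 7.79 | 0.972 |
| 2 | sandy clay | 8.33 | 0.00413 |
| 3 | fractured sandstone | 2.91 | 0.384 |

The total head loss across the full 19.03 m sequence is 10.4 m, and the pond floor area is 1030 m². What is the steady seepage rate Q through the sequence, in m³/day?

Flow is perpendicular to layering, so the layers act in series and the equivalent K is the thickness-weighted harmonic mean.
Total thickness L = 7.79 + 8.33 + 2.91 = 19.03 m.
Σ(b_i/K_i) = 7.79/0.972 + 8.33/0.00413 + 2.91/0.384 = 2033 d.
K_eq = L / Σ(b_i/K_i) = 19.03 / 2033 = 0.009363 m/day.
Q = K_eq · A · (Δh/L) = 0.009363 × 1030 × (10.4/19.03) = 5.270 m³/day.

5.27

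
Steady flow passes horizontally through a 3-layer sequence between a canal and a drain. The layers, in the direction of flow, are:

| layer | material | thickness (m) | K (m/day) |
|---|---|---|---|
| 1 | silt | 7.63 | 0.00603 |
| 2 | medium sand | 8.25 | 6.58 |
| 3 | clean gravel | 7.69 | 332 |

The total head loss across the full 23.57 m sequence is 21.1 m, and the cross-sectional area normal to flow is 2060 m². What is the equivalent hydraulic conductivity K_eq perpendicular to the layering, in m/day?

Flow is perpendicular to layering, so the layers act in series and the equivalent K is the thickness-weighted harmonic mean.
Total thickness L = 7.63 + 8.25 + 7.69 = 23.57 m.
Σ(b_i/K_i) = 7.63/0.00603 + 8.25/6.58 + 7.69/332 = 1267 d.
K_eq = L / Σ(b_i/K_i) = 23.57 / 1267 = 0.01861 m/day.

0.0186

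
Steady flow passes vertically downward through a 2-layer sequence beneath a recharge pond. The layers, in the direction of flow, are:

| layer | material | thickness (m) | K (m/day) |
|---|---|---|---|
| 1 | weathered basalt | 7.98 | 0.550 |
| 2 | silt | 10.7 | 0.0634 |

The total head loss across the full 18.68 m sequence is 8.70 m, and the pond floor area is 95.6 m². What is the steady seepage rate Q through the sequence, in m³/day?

Flow is perpendicular to layering, so the layers act in series and the equivalent K is the thickness-weighted harmonic mean.
Total thickness L = 7.98 + 10.7 = 18.68 m.
Σ(b_i/K_i) = 7.98/0.550 + 10.7/0.0634 = 183.3 d.
K_eq = L / Σ(b_i/K_i) = 18.68 / 183.3 = 0.1019 m/day.
Q = K_eq · A · (Δh/L) = 0.1019 × 95.6 × (8.70/18.68) = 4.538 m³/day.

4.54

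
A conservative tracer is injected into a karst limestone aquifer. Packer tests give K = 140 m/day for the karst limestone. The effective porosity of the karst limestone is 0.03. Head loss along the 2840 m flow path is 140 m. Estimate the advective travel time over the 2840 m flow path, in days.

12.3

Hydraulic gradient i = Δh / L = 140 / 2840 = 0.04930.
Darcy flux q = K · i = 140.0 × 0.04930 = 6.901 m/day.
Seepage velocity v = q / n_e = 6.901 / 0.03 = 230.0 m/day.
Travel time t = L / v = 2840 / 230.0 = 12.35 days.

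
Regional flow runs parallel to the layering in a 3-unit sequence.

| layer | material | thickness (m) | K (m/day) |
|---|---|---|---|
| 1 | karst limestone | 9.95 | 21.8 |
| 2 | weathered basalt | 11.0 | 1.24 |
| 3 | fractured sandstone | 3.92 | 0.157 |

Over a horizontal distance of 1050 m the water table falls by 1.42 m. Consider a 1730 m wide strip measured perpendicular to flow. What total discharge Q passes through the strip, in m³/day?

541

Flow is parallel to layering, so each bed carries its own Darcy discharge and the transmissivities add.
Σ(K_i·b_i) = 21.8×9.95 + 1.24×11.0 + 0.157×3.92 = 231.2 m²/day.
Hydraulic gradient i = Δh / L = 1.42 / 1050 = 0.001352.
Q = Σ(K_i·b_i) · W · i = 231.2 × 1730 × 0.001352 = 540.8 m³/day.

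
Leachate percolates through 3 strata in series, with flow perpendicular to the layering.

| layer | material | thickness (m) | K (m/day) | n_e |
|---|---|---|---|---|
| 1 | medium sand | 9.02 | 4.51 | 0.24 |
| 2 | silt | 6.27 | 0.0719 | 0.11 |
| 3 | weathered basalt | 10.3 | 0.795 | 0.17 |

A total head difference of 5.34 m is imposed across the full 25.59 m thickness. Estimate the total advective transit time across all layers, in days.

88.1

With flow normal to the layers, continuity requires the same specific discharge q through every layer.
Σ(b_i/K_i) = 9.02/4.51 + 6.27/0.0719 + 10.3/0.795 = 102.2 d.
q = Δh / Σ(b_i/K_i) = 5.34 / 102.2 = 0.05227 m/day.
In each layer the seepage velocity is v_i = q/n_i, so the layer transit time is t_i = b_i·n_i / q:
  layer 1 (medium sand): t_1 = 9.02 × 0.24 / 0.05227 = 41.42 d
  layer 2 (silt): t_2 = 6.27 × 0.11 / 0.05227 = 13.19 d
  layer 3 (weathered basalt): t_3 = 10.3 × 0.17 / 0.05227 = 33.50 d
Total t = Σ t_i = 88.11 days.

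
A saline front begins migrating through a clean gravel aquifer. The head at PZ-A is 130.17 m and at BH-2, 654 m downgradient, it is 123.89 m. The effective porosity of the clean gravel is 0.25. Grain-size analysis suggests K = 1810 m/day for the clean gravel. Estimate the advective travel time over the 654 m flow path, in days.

Hydraulic gradient i = (130.17 − 123.89) / 654 = 6.28 / 654 = 0.009602.
Darcy flux q = K · i = 1810 × 0.009602 = 17.38 m/day.
Seepage velocity v = q / n_e = 17.38 / 0.25 = 69.52 m/day.
Travel time t = L / v = 654 / 69.52 = 9.407 days.

9.41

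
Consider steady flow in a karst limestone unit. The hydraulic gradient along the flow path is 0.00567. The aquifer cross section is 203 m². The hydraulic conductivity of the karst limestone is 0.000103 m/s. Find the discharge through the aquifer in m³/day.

Convert K: 0.000103 m/s × 86400 = 8.899 m/day.
Hydraulic gradient i = 0.00567.
Darcy's law: Q = K · A · i = 8.899 × 203.0 × 0.005670 = 10.24 m³/day.

10.2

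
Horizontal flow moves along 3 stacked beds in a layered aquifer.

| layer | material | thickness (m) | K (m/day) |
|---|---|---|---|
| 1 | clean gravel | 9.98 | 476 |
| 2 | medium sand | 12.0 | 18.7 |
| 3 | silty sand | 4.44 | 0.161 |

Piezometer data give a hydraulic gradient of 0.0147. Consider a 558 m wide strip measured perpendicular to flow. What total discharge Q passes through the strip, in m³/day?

Flow is parallel to layering, so each bed carries its own Darcy discharge and the transmissivities add.
Σ(K_i·b_i) = 476×9.98 + 18.7×12.0 + 0.161×4.44 = 4976 m²/day.
Hydraulic gradient i = 0.0147.
Q = Σ(K_i·b_i) · W · i = 4976 × 558 × 0.01470 = 40813 m³/day.

40800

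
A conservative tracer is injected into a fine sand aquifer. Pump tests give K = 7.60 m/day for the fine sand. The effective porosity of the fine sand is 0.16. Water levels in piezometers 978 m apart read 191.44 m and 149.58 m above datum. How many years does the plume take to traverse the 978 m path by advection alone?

1.32

Hydraulic gradient i = (191.44 − 149.58) / 978 = 41.86 / 978 = 0.04280.
Darcy flux q = K · i = 7.600 × 0.04280 = 0.3253 m/day.
Seepage velocity v = q / n_e = 0.3253 / 0.16 = 2.033 m/day.
Travel time t = L / v = 978 / 2.033 = 481.0 days = 1.317 years.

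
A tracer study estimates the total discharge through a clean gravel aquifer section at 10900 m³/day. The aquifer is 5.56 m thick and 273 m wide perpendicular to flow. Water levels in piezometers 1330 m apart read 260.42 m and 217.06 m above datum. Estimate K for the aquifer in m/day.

220

Cross-sectional area A = 273 × 5.56 = 1518 m².
Hydraulic gradient i = (260.42 − 217.06) / 1330 = 43.36 / 1330 = 0.03260.
From Q = K·A·i, K = Q / (A·i) = 10900 / (1518 × 0.03260) = 220.3 m/day.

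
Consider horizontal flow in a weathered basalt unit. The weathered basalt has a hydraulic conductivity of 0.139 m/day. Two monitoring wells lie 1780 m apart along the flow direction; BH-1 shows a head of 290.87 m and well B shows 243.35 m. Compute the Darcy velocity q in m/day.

0.00371

Hydraulic gradient i = (290.87 − 243.35) / 1780 = 47.52 / 1780 = 0.02670.
Specific discharge q = K · i = 0.1390 × 0.02670 = 0.003711 m/day.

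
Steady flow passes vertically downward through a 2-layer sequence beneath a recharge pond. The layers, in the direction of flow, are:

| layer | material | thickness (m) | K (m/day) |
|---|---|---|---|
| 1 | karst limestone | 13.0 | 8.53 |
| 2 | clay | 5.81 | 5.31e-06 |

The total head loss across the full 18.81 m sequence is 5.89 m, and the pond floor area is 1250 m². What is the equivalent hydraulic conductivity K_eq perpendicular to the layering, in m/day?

Flow is perpendicular to layering, so the layers act in series and the equivalent K is the thickness-weighted harmonic mean.
Total thickness L = 13.0 + 5.81 = 18.81 m.
Σ(b_i/K_i) = 13.0/8.53 + 5.81/5.31e-06 = 1.094e+06 d.
K_eq = L / Σ(b_i/K_i) = 18.81 / 1.094e+06 = 1.719e-05 m/day.

1.72e-05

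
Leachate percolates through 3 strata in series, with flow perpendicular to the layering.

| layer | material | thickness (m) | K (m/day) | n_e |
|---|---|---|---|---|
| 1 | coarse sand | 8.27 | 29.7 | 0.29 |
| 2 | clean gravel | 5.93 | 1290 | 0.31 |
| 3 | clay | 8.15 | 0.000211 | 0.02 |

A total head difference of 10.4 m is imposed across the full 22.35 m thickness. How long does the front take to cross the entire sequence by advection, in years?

44.7

With flow normal to the layers, continuity requires the same specific discharge q through every layer.
Σ(b_i/K_i) = 8.27/29.7 + 5.93/1290 + 8.15/0.000211 = 38626 d.
q = Δh / Σ(b_i/K_i) = 10.4 / 38626 = 0.0002692 m/day.
In each layer the seepage velocity is v_i = q/n_i, so the layer transit time is t_i = b_i·n_i / q:
  layer 1 (coarse sand): t_1 = 8.27 × 0.29 / 0.0002692 = 8907 d
  layer 2 (clean gravel): t_2 = 5.93 × 0.31 / 0.0002692 = 6827 d
  layer 3 (clay): t_3 = 8.15 × 0.02 / 0.0002692 = 605.4 d
Total t = Σ t_i = 16340 days = 44.74 years.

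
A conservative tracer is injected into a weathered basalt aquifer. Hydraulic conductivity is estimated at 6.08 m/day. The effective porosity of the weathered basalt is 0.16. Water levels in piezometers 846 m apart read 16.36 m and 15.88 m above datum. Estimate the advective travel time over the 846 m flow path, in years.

Hydraulic gradient i = (16.36 − 15.88) / 846 = 0.48 / 846 = 0.0005674.
Darcy flux q = K · i = 6.080 × 0.0005674 = 0.003450 m/day.
Seepage velocity v = q / n_e = 0.003450 / 0.16 = 0.02156 m/day.
Travel time t = L / v = 846 / 0.02156 = 39239 days = 107.4 years.

107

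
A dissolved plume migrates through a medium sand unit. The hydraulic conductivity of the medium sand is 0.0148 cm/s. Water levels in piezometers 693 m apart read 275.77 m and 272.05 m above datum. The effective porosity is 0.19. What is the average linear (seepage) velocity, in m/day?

0.361

Convert K: 0.0148 cm/s × 864 = 12.79 m/day.
Hydraulic gradient i = (275.77 − 272.05) / 693 = 3.72 / 693 = 0.005368.
Darcy flux q = K · i = 12.79 × 0.005368 = 0.06864 m/day.
Seepage velocity v = q / n_e = 0.06864 / 0.19 = 0.3613 m/day.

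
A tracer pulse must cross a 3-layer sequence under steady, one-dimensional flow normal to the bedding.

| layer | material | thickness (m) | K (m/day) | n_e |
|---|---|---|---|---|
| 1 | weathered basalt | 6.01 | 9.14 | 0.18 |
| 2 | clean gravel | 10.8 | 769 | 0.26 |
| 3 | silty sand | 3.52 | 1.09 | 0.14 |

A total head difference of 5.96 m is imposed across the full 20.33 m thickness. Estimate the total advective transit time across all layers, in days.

With flow normal to the layers, continuity requires the same specific discharge q through every layer.
Σ(b_i/K_i) = 6.01/9.14 + 10.8/769 + 3.52/1.09 = 3.901 d.
q = Δh / Σ(b_i/K_i) = 5.96 / 3.901 = 1.528 m/day.
In each layer the seepage velocity is v_i = q/n_i, so the layer transit time is t_i = b_i·n_i / q:
  layer 1 (weathered basalt): t_1 = 6.01 × 0.18 / 1.528 = 0.7081 d
  layer 2 (clean gravel): t_2 = 10.8 × 0.26 / 1.528 = 1.838 d
  layer 3 (silty sand): t_3 = 3.52 × 0.14 / 1.528 = 0.3225 d
Total t = Σ t_i = 2.869 days.

2.87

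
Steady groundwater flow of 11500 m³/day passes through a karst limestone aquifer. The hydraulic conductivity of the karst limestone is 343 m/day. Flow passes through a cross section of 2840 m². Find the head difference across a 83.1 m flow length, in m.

From Q = K·A·i, i = Q / (K·A) = 11500 / (343.0 × 2840) = 0.01181.
Head loss Δh = i · L = 0.01181 × 83.1 = 0.9810 m.

0.981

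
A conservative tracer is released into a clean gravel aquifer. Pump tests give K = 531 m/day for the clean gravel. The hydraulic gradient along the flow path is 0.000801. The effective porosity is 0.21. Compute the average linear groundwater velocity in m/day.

2.03

Hydraulic gradient i = 0.000801.
Darcy flux q = K · i = 531.0 × 0.0008010 = 0.4253 m/day.
Seepage velocity v = q / n_e = 0.4253 / 0.21 = 2.025 m/day.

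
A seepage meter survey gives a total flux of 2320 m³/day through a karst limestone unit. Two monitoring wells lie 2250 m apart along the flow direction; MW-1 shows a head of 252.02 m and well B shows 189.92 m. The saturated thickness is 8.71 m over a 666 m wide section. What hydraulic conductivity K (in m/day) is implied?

Cross-sectional area A = 666 × 8.71 = 5801 m².
Hydraulic gradient i = (252.02 − 189.92) / 2250 = 62.1 / 2250 = 0.02760.
From Q = K·A·i, K = Q / (A·i) = 2320 / (5801 × 0.02760) = 14.49 m/day.

14.5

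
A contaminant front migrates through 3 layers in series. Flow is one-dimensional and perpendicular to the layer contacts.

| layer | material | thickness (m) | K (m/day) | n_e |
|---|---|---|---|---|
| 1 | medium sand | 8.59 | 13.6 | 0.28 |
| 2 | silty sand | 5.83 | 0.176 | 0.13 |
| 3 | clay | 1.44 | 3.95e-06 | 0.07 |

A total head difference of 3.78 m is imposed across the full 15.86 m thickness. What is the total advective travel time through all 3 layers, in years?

862

With flow normal to the layers, continuity requires the same specific discharge q through every layer.
Σ(b_i/K_i) = 8.59/13.6 + 5.83/0.176 + 1.44/3.95e-06 = 3.646e+05 d.
q = Δh / Σ(b_i/K_i) = 3.78 / 3.646e+05 = 1.037e-05 m/day.
In each layer the seepage velocity is v_i = q/n_i, so the layer transit time is t_i = b_i·n_i / q:
  layer 1 (medium sand): t_1 = 8.59 × 0.28 / 1.037e-05 = 2.320e+05 d
  layer 2 (silty sand): t_2 = 5.83 × 0.13 / 1.037e-05 = 73101 d
  layer 3 (clay): t_3 = 1.44 × 0.07 / 1.037e-05 = 9722 d
Total t = Σ t_i = 3.148e+05 days = 861.9 years.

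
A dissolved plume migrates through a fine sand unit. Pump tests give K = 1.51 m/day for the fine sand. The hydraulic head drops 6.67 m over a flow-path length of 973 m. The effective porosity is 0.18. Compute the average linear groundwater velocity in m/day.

Hydraulic gradient i = Δh / L = 6.67 / 973 = 0.006855.
Darcy flux q = K · i = 1.510 × 0.006855 = 0.01035 m/day.
Seepage velocity v = q / n_e = 0.01035 / 0.18 = 0.05751 m/day.

0.0575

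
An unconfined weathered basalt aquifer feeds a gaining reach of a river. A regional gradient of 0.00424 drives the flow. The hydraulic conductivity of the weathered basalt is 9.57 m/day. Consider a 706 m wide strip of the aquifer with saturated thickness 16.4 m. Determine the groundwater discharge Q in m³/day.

470

Cross-sectional area A = 706 × 16.4 = 11578 m².
Hydraulic gradient i = 0.00424.
Darcy's law: Q = K · A · i = 9.570 × 11578 × 0.004240 = 469.8 m³/day.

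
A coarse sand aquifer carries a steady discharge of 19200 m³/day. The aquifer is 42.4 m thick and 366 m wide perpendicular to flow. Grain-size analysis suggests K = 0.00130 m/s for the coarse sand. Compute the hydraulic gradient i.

0.0110

Convert K: 0.00130 m/s × 86400 = 112.3 m/day.
Cross-sectional area A = 366 × 42.4 = 15518 m².
From Q = K·A·i, i = Q / (K·A) = 19200 / (112.3 × 15518) = 0.01102.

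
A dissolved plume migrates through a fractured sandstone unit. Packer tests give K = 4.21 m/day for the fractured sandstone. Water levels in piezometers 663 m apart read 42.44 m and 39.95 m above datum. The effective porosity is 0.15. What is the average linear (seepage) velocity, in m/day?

Hydraulic gradient i = (42.44 − 39.95) / 663 = 2.49 / 663 = 0.003756.
Darcy flux q = K · i = 4.210 × 0.003756 = 0.01581 m/day.
Seepage velocity v = q / n_e = 0.01581 / 0.15 = 0.1054 m/day.

0.105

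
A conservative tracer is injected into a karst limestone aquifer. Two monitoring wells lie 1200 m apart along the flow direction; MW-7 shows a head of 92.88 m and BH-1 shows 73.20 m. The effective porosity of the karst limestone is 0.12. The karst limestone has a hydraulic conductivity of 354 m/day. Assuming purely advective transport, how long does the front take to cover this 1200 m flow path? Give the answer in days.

24.8

Hydraulic gradient i = (92.88 − 73.20) / 1200 = 19.68 / 1200 = 0.01640.
Darcy flux q = K · i = 354.0 × 0.01640 = 5.806 m/day.
Seepage velocity v = q / n_e = 5.806 / 0.12 = 48.38 m/day.
Travel time t = L / v = 1200 / 48.38 = 24.80 days.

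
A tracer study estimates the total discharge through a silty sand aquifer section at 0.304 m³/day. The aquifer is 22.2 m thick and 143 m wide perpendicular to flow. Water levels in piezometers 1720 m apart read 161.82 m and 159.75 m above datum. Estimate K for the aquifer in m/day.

Cross-sectional area A = 143 × 22.2 = 3175 m².
Hydraulic gradient i = (161.82 − 159.75) / 1720 = 2.07 / 1720 = 0.001203.
From Q = K·A·i, K = Q / (A·i) = 0.304 / (3175 × 0.001203) = 0.07957 m/day.

0.0796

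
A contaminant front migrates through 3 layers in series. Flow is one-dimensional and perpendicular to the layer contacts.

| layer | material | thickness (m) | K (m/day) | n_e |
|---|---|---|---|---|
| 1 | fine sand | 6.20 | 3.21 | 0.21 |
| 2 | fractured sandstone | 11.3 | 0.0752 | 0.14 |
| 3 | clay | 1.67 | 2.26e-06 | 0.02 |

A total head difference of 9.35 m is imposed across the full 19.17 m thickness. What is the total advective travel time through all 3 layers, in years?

With flow normal to the layers, continuity requires the same specific discharge q through every layer.
Σ(b_i/K_i) = 6.20/3.21 + 11.3/0.0752 + 1.67/2.26e-06 = 7.391e+05 d.
q = Δh / Σ(b_i/K_i) = 9.35 / 7.391e+05 = 1.265e-05 m/day.
In each layer the seepage velocity is v_i = q/n_i, so the layer transit time is t_i = b_i·n_i / q:
  layer 1 (fine sand): t_1 = 6.20 × 0.21 / 1.265e-05 = 1.029e+05 d
  layer 2 (fractured sandstone): t_2 = 11.3 × 0.14 / 1.265e-05 = 1.251e+05 d
  layer 3 (clay): t_3 = 1.67 × 0.02 / 1.265e-05 = 2640 d
Total t = Σ t_i = 2.306e+05 days = 631.4 years.

631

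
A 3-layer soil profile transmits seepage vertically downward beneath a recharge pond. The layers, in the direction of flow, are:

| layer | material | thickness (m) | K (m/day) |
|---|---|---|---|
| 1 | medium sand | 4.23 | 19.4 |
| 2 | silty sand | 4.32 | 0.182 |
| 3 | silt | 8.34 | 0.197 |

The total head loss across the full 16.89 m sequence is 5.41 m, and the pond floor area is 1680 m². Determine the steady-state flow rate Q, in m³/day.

137

Flow is perpendicular to layering, so the layers act in series and the equivalent K is the thickness-weighted harmonic mean.
Total thickness L = 4.23 + 4.32 + 8.34 = 16.89 m.
Σ(b_i/K_i) = 4.23/19.4 + 4.32/0.182 + 8.34/0.197 = 66.29 d.
K_eq = L / Σ(b_i/K_i) = 16.89 / 66.29 = 0.2548 m/day.
Q = K_eq · A · (Δh/L) = 0.2548 × 1680 × (5.41/16.89) = 137.1 m³/day.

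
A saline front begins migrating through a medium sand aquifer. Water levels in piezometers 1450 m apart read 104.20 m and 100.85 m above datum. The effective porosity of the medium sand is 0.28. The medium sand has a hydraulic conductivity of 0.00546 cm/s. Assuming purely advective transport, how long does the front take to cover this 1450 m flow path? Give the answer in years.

102

Convert K: 0.00546 cm/s × 864 = 4.717 m/day.
Hydraulic gradient i = (104.20 − 100.85) / 1450 = 3.35 / 1450 = 0.002310.
Darcy flux q = K · i = 4.717 × 0.002310 = 0.01090 m/day.
Seepage velocity v = q / n_e = 0.01090 / 0.28 = 0.03892 m/day.
Travel time t = L / v = 1450 / 0.03892 = 37251 days = 102.0 years.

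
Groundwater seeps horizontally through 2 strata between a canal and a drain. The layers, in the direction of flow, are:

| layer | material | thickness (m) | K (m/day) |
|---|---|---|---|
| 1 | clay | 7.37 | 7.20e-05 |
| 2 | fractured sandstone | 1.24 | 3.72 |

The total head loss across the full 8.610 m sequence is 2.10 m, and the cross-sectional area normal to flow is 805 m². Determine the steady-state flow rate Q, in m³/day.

0.0165

Flow is perpendicular to layering, so the layers act in series and the equivalent K is the thickness-weighted harmonic mean.
Total thickness L = 7.37 + 1.24 = 8.610 m.
Σ(b_i/K_i) = 7.37/7.20e-05 + 1.24/3.72 = 1.024e+05 d.
K_eq = L / Σ(b_i/K_i) = 8.610 / 1.024e+05 = 8.411e-05 m/day.
Q = K_eq · A · (Δh/L) = 8.411e-05 × 805 × (2.10/8.610) = 0.01652 m³/day.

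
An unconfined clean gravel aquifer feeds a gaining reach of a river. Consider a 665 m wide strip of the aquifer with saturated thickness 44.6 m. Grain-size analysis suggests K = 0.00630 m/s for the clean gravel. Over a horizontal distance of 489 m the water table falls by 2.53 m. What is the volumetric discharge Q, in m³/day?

83500

Convert K: 0.00630 m/s × 86400 = 544.3 m/day.
Cross-sectional area A = 665 × 44.6 = 29659 m².
Hydraulic gradient i = Δh / L = 2.53 / 489 = 0.005174.
Darcy's law: Q = K · A · i = 544.3 × 29659 × 0.005174 = 83526 m³/day.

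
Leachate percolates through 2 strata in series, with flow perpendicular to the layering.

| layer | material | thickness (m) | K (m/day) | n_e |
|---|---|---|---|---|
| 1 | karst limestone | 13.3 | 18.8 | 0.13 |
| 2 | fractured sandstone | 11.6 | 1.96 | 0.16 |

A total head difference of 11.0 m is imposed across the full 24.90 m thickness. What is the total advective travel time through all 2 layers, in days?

2.16

With flow normal to the layers, continuity requires the same specific discharge q through every layer.
Σ(b_i/K_i) = 13.3/18.8 + 11.6/1.96 = 6.626 d.
q = Δh / Σ(b_i/K_i) = 11.0 / 6.626 = 1.660 m/day.
In each layer the seepage velocity is v_i = q/n_i, so the layer transit time is t_i = b_i·n_i / q:
  layer 1 (karst limestone): t_1 = 13.3 × 0.13 / 1.660 = 1.041 d
  layer 2 (fractured sandstone): t_2 = 11.6 × 0.16 / 1.660 = 1.118 d
Total t = Σ t_i = 2.159 days.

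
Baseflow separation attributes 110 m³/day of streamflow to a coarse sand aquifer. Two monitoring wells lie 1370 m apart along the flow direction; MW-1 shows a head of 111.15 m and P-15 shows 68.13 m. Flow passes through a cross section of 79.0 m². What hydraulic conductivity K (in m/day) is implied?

Hydraulic gradient i = (111.15 − 68.13) / 1370 = 43.02 / 1370 = 0.03140.
From Q = K·A·i, K = Q / (A·i) = 110 / (79.00 × 0.03140) = 44.34 m/day.

44.3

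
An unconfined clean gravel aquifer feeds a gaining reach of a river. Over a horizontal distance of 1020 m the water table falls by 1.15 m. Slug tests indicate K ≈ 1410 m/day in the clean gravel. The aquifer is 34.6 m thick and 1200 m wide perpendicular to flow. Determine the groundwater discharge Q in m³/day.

Cross-sectional area A = 1200 × 34.6 = 41520 m².
Hydraulic gradient i = Δh / L = 1.15 / 1020 = 0.001127.
Darcy's law: Q = K · A · i = 1410 × 41520 × 0.001127 = 66005 m³/day.

66000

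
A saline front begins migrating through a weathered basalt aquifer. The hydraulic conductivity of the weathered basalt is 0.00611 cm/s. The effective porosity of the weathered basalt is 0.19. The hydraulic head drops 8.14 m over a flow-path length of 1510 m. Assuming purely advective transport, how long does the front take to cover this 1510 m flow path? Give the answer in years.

Convert K: 0.00611 cm/s × 864 = 5.279 m/day.
Hydraulic gradient i = Δh / L = 8.14 / 1510 = 0.005391.
Darcy flux q = K · i = 5.279 × 0.005391 = 0.02846 m/day.
Seepage velocity v = q / n_e = 0.02846 / 0.19 = 0.1498 m/day.
Travel time t = L / v = 1510 / 0.1498 = 10082 days = 27.60 years.

27.6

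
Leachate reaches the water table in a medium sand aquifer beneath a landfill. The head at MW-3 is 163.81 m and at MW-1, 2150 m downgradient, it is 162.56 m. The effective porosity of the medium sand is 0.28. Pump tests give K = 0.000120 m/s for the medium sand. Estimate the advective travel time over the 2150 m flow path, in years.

273

Convert K: 0.000120 m/s × 86400 = 10.37 m/day.
Hydraulic gradient i = (163.81 − 162.56) / 2150 = 1.25 / 2150 = 0.0005814.
Darcy flux q = K · i = 10.37 × 0.0005814 = 0.006028 m/day.
Seepage velocity v = q / n_e = 0.006028 / 0.28 = 0.02153 m/day.
Travel time t = L / v = 2150 / 0.02153 = 99869 days = 273.4 years.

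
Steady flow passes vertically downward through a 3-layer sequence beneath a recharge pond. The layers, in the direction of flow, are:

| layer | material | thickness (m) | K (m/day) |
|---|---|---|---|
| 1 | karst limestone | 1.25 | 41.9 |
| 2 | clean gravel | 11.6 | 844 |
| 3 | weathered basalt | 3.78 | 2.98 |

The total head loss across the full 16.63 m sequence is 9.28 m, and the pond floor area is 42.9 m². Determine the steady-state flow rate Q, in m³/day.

Flow is perpendicular to layering, so the layers act in series and the equivalent K is the thickness-weighted harmonic mean.
Total thickness L = 1.25 + 11.6 + 3.78 = 16.63 m.
Σ(b_i/K_i) = 1.25/41.9 + 11.6/844 + 3.78/2.98 = 1.312 d.
K_eq = L / Σ(b_i/K_i) = 16.63 / 1.312 = 12.67 m/day.
Q = K_eq · A · (Δh/L) = 12.67 × 42.9 × (9.28/16.63) = 303.4 m³/day.

303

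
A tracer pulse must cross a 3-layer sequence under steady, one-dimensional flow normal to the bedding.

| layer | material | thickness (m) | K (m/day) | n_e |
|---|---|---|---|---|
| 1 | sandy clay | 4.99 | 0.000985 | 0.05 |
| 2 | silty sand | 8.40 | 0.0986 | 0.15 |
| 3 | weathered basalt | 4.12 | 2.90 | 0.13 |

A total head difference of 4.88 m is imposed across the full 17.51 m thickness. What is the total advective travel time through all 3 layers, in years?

5.91

With flow normal to the layers, continuity requires the same specific discharge q through every layer.
Σ(b_i/K_i) = 4.99/0.000985 + 8.40/0.0986 + 4.12/2.90 = 5153 d.
q = Δh / Σ(b_i/K_i) = 4.88 / 5153 = 0.0009471 m/day.
In each layer the seepage velocity is v_i = q/n_i, so the layer transit time is t_i = b_i·n_i / q:
  layer 1 (sandy clay): t_1 = 4.99 × 0.05 / 0.0009471 = 263.4 d
  layer 2 (silty sand): t_2 = 8.40 × 0.15 / 0.0009471 = 1330 d
  layer 3 (weathered basalt): t_3 = 4.12 × 0.13 / 0.0009471 = 565.5 d
Total t = Σ t_i = 2159 days = 5.912 years.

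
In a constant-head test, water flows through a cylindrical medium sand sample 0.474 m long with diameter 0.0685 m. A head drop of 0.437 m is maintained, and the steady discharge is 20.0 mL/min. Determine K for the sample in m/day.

8.48

Cross-sectional area A = π·(d/2)² = π × (0.0685/2)² = 0.003685 m².
Convert discharge: 20.0 mL/min = 3.333e-07 m³/s.
Darcy's law rearranged: K = Q·L / (A·Δh) = 3.333e-07 × 0.474 / (0.003685 × 0.437) = 9.811e-05 m/s = 8.477 m/day.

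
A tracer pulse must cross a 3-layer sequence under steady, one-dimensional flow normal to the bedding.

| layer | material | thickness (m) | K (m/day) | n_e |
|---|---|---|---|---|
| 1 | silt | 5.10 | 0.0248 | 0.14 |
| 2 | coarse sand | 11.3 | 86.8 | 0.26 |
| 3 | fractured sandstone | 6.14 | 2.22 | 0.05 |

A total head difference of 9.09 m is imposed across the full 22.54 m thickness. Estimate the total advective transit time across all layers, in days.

90.8

With flow normal to the layers, continuity requires the same specific discharge q through every layer.
Σ(b_i/K_i) = 5.10/0.0248 + 11.3/86.8 + 6.14/2.22 = 208.5 d.
q = Δh / Σ(b_i/K_i) = 9.09 / 208.5 = 0.04359 m/day.
In each layer the seepage velocity is v_i = q/n_i, so the layer transit time is t_i = b_i·n_i / q:
  layer 1 (silt): t_1 = 5.10 × 0.14 / 0.04359 = 16.38 d
  layer 2 (coarse sand): t_2 = 11.3 × 0.26 / 0.04359 = 67.40 d
  layer 3 (fractured sandstone): t_3 = 6.14 × 0.05 / 0.04359 = 7.043 d
Total t = Σ t_i = 90.83 days.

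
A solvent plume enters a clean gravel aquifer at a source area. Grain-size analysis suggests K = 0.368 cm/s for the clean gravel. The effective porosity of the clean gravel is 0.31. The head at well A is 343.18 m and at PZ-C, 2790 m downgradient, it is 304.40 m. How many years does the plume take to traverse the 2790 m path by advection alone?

Convert K: 0.368 cm/s × 864 = 318.0 m/day.
Hydraulic gradient i = (343.18 − 304.40) / 2790 = 38.78 / 2790 = 0.01390.
Darcy flux q = K · i = 318.0 × 0.01390 = 4.419 m/day.
Seepage velocity v = q / n_e = 4.419 / 0.31 = 14.26 m/day.
Travel time t = L / v = 2790 / 14.26 = 195.7 days = 0.5358 years.

0.536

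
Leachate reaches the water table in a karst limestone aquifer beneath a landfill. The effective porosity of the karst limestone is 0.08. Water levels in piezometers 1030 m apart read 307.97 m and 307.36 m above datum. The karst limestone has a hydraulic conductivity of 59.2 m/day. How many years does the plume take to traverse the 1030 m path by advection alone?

6.43

Hydraulic gradient i = (307.97 − 307.36) / 1030 = 0.61 / 1030 = 0.0005922.
Darcy flux q = K · i = 59.20 × 0.0005922 = 0.03506 m/day.
Seepage velocity v = q / n_e = 0.03506 / 0.08 = 0.4383 m/day.
Travel time t = L / v = 1030 / 0.4383 = 2350 days = 6.435 years.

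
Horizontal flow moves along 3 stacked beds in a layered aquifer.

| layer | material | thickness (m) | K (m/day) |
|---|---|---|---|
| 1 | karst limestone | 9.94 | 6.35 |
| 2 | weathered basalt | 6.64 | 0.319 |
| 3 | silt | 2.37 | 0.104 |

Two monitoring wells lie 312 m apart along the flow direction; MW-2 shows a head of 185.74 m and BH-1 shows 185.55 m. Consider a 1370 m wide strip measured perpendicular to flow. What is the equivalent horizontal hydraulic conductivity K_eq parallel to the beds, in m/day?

3.46

Flow is parallel to layering, so each bed carries its own Darcy discharge and the transmissivities add.
Σ(K_i·b_i) = 6.35×9.94 + 0.319×6.64 + 0.104×2.37 = 65.48 m²/day.
Total thickness b = 18.95 m, so K_eq = Σ(K_i·b_i)/b = 3.456 m/day.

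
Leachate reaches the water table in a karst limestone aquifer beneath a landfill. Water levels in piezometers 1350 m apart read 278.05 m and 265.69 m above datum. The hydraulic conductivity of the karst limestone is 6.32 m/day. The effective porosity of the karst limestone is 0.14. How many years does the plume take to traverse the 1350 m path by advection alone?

Hydraulic gradient i = (278.05 − 265.69) / 1350 = 12.36 / 1350 = 0.009156.
Darcy flux q = K · i = 6.320 × 0.009156 = 0.05786 m/day.
Seepage velocity v = q / n_e = 0.05786 / 0.14 = 0.4133 m/day.
Travel time t = L / v = 1350 / 0.4133 = 3266 days = 8.943 years.

8.94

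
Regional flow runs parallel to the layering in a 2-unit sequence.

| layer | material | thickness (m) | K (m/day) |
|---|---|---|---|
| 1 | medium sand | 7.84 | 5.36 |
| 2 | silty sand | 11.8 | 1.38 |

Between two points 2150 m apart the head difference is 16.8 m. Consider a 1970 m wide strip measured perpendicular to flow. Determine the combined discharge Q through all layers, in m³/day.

Flow is parallel to layering, so each bed carries its own Darcy discharge and the transmissivities add.
Σ(K_i·b_i) = 5.36×7.84 + 1.38×11.8 = 58.31 m²/day.
Hydraulic gradient i = Δh / L = 16.8 / 2150 = 0.007814.
Q = Σ(K_i·b_i) · W · i = 58.31 × 1970 × 0.007814 = 897.5 m³/day.

898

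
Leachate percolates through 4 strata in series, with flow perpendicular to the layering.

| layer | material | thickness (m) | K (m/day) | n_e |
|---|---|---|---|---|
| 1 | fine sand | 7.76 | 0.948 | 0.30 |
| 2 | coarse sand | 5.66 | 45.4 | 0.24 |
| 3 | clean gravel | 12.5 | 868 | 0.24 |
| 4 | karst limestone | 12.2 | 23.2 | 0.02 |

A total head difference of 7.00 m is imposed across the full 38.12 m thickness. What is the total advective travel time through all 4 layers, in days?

8.76

With flow normal to the layers, continuity requires the same specific discharge q through every layer.
Σ(b_i/K_i) = 7.76/0.948 + 5.66/45.4 + 12.5/868 + 12.2/23.2 = 8.851 d.
q = Δh / Σ(b_i/K_i) = 7.00 / 8.851 = 0.7909 m/day.
In each layer the seepage velocity is v_i = q/n_i, so the layer transit time is t_i = b_i·n_i / q:
  layer 1 (fine sand): t_1 = 7.76 × 0.30 / 0.7909 = 2.943 d
  layer 2 (coarse sand): t_2 = 5.66 × 0.24 / 0.7909 = 1.718 d
  layer 3 (clean gravel): t_3 = 12.5 × 0.24 / 0.7909 = 3.793 d
  layer 4 (karst limestone): t_4 = 12.2 × 0.02 / 0.7909 = 0.3085 d
Total t = Σ t_i = 8.763 days.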